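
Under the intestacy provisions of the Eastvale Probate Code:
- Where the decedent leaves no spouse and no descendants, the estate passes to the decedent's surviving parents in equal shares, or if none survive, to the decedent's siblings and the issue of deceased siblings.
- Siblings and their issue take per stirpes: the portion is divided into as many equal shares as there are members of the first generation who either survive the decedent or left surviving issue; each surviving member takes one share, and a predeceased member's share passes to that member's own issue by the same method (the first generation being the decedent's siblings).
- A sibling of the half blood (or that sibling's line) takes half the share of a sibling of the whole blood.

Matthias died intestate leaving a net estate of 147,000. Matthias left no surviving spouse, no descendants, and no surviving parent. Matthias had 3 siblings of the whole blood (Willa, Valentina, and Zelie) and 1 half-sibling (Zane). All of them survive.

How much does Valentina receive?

Valentina receives 42,000.

The entire 147,000 passes to the siblings and their issue.
Counting each half-blood sibling's line as half a unit, there are 7/2 units in 147,000, so one unit is 42,000. Whole-blood lines (Willa, Valentina, and Zelie) take 42,000 each; half-blood lines (Zane) take 21,000 each.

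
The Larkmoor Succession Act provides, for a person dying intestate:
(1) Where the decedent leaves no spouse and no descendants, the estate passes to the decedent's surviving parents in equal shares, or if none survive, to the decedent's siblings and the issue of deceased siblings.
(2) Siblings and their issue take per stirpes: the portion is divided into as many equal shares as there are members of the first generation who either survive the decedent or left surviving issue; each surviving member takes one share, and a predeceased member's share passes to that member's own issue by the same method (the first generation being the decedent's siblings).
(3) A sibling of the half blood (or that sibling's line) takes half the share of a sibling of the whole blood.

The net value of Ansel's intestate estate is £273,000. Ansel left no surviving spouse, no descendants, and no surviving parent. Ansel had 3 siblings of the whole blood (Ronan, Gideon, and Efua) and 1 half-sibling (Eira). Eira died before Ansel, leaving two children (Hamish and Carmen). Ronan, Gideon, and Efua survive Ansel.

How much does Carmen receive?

The entire £273,000 passes to the siblings and their issue.
Counting each half-blood sibling's line as half a unit, there are 7/2 units in £273,000, so one unit is £78,000. Whole-blood lines (Ronan, Gideon, and Efua) take £78,000 each; half-blood lines (Eira) take £39,000 each.
Eira's share (£39,000) is divided into 2 shares of £19,500: Hamish and Carmen each take £19,500.

Carmen receives £19,500.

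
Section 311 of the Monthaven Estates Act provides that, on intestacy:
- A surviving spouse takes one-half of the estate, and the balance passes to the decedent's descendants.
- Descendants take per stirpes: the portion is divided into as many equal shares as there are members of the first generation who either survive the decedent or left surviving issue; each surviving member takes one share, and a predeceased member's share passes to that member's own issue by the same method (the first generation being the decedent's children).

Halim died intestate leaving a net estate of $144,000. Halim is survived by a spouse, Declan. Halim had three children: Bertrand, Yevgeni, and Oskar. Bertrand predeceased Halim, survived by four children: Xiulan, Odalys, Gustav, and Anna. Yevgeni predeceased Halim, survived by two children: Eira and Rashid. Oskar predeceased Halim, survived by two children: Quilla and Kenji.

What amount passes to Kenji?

Kenji receives $12,000.

Declan takes one-half of $144,000 = $72,000. The remaining $72,000 passes to the descendants.
The descendants' portion ($72,000) is divided into 3 shares of $24,000: Bertrand's $24,000 share passes to Bertrand's issue; Yevgeni's $24,000 share passes to Yevgeni's issue; Oskar's $24,000 share passes to Oskar's issue.
Bertrand's share ($24,000) is divided into 4 shares of $6,000: Xiulan, Odalys, Gustav, and Anna each take $6,000.
Yevgeni's share ($24,000) is divided into 2 shares of $12,000: Eira and Rashid each take $12,000.
Oskar's share ($24,000) is divided into 2 shares of $12,000: Quilla and Kenji each take $12,000.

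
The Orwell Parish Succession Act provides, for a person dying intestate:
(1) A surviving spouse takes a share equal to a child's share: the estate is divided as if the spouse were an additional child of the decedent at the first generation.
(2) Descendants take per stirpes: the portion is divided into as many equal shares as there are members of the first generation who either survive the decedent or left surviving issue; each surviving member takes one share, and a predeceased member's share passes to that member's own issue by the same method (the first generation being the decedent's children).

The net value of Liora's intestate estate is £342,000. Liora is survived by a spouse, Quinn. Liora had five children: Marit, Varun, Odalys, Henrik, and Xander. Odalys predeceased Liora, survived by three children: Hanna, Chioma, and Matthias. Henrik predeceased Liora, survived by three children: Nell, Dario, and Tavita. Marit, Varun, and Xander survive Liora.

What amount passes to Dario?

Dario receives £19,000.

The spouse counts as an additional share at the children's level, so there are 6 primary shares of £57,000. Quinn takes one such share (£57,000).
The children's combined portion (£285,000) is divided into 5 shares of £57,000: Marit, Varun, and Xander each take £57,000; Odalys's £57,000 share passes to Odalys's issue; Henrik's £57,000 share passes to Henrik's issue.
Odalys's share (£57,000) is divided into 3 shares of £19,000: Hanna, Chioma, and Matthias each take £19,000.
Henrik's share (£57,000) is divided into 3 shares of £19,000: Nell, Dario, and Tavita each take £19,000.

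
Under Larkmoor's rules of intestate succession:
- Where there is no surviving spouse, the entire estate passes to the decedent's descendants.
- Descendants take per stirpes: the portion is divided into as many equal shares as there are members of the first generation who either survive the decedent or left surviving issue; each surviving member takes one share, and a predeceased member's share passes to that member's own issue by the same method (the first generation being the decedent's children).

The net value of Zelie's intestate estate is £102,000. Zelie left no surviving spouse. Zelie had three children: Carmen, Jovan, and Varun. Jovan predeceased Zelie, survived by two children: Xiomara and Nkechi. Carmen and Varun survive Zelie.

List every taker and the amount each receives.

The entire £102,000 passes to the descendants.
That amount (£102,000) is divided into 3 shares of £34,000: Carmen and Varun each take £34,000; Jovan's £34,000 share passes to Jovan's issue.
Jovan's share (£34,000) is divided into 2 shares of £17,000: Xiomara and Nkechi each take £17,000.

Carmen: £34,000; Xiomara: £17,000; Nkechi: £17,000; Varun: £34,000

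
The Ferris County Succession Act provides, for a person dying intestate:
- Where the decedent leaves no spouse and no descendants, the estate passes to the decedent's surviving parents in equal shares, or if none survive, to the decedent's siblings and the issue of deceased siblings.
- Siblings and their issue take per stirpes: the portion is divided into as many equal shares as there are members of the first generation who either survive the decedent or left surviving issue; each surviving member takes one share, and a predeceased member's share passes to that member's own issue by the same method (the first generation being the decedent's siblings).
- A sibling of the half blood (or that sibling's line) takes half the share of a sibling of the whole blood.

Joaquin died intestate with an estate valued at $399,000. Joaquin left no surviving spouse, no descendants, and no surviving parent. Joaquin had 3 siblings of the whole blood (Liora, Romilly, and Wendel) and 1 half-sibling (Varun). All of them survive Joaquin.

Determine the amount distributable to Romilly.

Romilly receives $114,000.

The entire $399,000 passes to the siblings and their issue.
Counting each half-blood sibling's line as half a unit, there are 7/2 units in $399,000, so one unit is $114,000. Whole-blood lines (Liora, Romilly, and Wendel) take $114,000 each; half-blood lines (Varun) take $57,000 each.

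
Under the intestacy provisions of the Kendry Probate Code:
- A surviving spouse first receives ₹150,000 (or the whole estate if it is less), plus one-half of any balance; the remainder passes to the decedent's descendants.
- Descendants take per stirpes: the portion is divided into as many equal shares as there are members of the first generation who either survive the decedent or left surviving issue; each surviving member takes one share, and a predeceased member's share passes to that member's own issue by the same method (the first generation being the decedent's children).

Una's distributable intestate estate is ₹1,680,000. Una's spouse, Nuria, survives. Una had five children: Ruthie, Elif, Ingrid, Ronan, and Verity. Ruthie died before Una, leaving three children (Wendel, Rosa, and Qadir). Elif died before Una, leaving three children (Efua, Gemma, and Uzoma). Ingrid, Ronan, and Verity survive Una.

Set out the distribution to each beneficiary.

Nuria: ₹915,000; Wendel: ₹51,000; Rosa: ₹51,000; Qadir: ₹51,000; Efua: ₹51,000; Gemma: ₹51,000; Uzoma: ₹51,000; Ingrid: ₹153,000; Ronan: ₹153,000; Verity: ₹153,000

Nuria first takes ₹150,000, leaving a balance of ₹1,530,000. Nuria then takes one-half of the balance (₹765,000), for a total of ₹915,000. The remaining ₹765,000 passes to the descendants.
The descendants' portion (₹765,000) is divided into 5 shares of ₹153,000: Ingrid, Ronan, and Verity each take ₹153,000; Ruthie's ₹153,000 share passes to Ruthie's issue; Elif's ₹153,000 share passes to Elif's issue.
Ruthie's share (₹153,000) is divided into 3 shares of ₹51,000: Wendel, Rosa, and Qadir each take ₹51,000.
Elif's share (₹153,000) is divided into 3 shares of ₹51,000: Efua, Gemma, and Uzoma each take ₹51,000.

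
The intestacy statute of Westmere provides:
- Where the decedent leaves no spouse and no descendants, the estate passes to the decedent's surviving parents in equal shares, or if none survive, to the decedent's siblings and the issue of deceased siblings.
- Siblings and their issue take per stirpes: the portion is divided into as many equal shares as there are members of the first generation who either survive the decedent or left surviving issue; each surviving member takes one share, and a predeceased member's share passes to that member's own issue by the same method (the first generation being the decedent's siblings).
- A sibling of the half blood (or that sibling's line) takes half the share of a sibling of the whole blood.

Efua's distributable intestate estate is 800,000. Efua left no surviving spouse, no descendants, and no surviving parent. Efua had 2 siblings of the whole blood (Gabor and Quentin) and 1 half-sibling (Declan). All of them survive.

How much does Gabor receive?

Gabor receives 320,000.

The entire 800,000 passes to the siblings and their issue.
Counting each half-blood sibling's line as half a unit, there are 5/2 units in 800,000, so one unit is 320,000. Whole-blood lines (Gabor and Quentin) take 320,000 each; half-blood lines (Declan) take 160,000 each.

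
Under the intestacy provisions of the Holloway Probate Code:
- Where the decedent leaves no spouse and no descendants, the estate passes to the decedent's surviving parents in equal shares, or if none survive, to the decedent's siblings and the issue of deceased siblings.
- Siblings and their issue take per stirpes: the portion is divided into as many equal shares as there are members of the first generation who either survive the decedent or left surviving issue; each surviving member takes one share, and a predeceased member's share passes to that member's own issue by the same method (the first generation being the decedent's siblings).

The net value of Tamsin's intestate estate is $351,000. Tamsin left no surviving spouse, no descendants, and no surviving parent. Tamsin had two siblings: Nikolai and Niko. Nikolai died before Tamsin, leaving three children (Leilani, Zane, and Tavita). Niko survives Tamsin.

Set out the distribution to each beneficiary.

Leilani: $58,500; Zane: $58,500; Tavita: $58,500; Niko: $175,500

The entire $351,000 passes to the siblings and their issue.
That amount ($351,000) is divided into 2 shares of $175,500: Niko takes $175,500; Nikolai's $175,500 share passes to Nikolai's issue.
Nikolai's share ($175,500) is divided into 3 shares of $58,500: Leilani, Zane, and Tavita each take $58,500.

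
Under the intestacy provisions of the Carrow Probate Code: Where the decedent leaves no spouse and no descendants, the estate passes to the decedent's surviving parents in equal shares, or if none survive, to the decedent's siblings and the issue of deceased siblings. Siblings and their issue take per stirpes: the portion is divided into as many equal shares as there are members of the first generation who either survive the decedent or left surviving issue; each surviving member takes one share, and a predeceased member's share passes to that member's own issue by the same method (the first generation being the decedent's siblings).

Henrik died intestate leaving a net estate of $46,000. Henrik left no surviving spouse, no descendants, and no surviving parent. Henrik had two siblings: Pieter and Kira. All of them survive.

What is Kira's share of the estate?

The entire $46,000 passes to the siblings and their issue.
That amount ($46,000) is divided into 2 shares of $23,000: Pieter and Kira each take $23,000.

Kira receives $23,000.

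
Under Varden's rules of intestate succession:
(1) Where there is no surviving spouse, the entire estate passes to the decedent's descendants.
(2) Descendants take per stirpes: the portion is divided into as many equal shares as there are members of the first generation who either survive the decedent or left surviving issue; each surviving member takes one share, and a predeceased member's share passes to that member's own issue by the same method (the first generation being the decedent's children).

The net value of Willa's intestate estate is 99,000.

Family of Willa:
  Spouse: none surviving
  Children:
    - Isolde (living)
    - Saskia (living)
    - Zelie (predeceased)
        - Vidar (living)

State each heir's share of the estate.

The entire 99,000 passes to the descendants.
That amount (99,000) is divided into 3 shares of 33,000: Isolde and Saskia each take 33,000; Zelie's 33,000 share passes to Zelie's issue.
Zelie's share (33,000) passes entirely to Vidar.

Isolde: 33,000; Saskia: 33,000; Vidar: 33,000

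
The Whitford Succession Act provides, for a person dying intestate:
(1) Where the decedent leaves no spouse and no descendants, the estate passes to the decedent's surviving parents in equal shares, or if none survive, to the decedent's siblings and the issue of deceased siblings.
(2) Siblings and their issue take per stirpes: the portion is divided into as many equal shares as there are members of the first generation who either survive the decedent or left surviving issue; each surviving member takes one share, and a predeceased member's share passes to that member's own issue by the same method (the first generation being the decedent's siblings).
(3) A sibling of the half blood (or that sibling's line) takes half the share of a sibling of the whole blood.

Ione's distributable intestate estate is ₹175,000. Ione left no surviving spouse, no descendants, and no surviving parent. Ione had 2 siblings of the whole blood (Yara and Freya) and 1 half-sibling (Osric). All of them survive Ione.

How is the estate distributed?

The entire ₹175,000 passes to the siblings and their issue.
Counting each half-blood sibling's line as half a unit, there are 5/2 units in ₹175,000, so one unit is ₹70,000. Whole-blood lines (Yara and Freya) take ₹70,000 each; half-blood lines (Osric) take ₹35,000 each.

Yara: ₹70,000; Freya: ₹70,000; Osric: ₹35,000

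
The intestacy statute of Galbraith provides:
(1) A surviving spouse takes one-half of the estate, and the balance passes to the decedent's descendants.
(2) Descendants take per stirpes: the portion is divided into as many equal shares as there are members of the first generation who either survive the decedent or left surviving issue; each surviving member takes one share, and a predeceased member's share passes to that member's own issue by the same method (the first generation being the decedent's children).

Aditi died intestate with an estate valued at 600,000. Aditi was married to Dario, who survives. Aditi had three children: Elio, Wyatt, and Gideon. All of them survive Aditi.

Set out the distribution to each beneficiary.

Dario takes one-half of 600,000 = 300,000. The remaining 300,000 passes to the descendants.
The descendants' portion (300,000) is divided into 3 shares of 100,000: Elio, Wyatt, and Gideon each take 100,000.

Dario: 300,000; Elio: 100,000; Wyatt: 100,000; Gideon: 100,000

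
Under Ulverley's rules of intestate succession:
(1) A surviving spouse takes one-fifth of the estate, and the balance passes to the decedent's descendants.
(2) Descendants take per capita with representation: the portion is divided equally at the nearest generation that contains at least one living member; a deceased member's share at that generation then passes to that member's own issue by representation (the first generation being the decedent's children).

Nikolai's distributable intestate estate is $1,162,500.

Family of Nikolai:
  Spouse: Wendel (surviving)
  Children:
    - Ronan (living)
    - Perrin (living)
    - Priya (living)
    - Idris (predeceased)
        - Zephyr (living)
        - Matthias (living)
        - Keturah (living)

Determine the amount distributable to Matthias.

Wendel takes one-fifth of $1,162,500 = $232,500. The remaining $930,000 passes to the descendants.
The descendants' portion ($930,000) is divided into 4 shares of $232,500: Ronan, Perrin, and Priya each take $232,500; Idris's $232,500 share passes to Idris's issue.
Idris's share ($232,500) is divided into 3 shares of $77,500: Zephyr, Matthias, and Keturah each take $77,500.

Matthias receives $77,500.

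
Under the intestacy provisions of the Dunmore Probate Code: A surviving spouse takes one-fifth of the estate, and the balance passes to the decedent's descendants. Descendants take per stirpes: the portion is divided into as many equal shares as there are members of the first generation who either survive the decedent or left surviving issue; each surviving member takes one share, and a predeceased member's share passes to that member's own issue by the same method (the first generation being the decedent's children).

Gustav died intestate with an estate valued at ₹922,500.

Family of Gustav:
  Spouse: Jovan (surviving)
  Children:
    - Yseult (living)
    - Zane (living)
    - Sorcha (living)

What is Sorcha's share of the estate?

Sorcha receives ₹246,000.

Jovan takes one-fifth of ₹922,500 = ₹184,500. The remaining ₹738,000 passes to the descendants.
The descendants' portion (₹738,000) is divided into 3 shares of ₹246,000: Yseult, Zane, and Sorcha each take ₹246,000.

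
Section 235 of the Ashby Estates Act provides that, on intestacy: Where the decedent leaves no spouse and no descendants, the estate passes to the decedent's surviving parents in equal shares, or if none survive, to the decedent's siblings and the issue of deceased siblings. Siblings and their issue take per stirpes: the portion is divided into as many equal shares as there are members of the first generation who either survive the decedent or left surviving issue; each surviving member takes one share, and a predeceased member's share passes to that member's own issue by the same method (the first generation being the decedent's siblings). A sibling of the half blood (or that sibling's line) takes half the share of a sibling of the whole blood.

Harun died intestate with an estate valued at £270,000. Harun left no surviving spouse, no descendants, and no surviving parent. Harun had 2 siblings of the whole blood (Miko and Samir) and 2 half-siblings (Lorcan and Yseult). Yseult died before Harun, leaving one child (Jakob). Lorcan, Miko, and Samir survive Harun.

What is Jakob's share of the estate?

Jakob receives £45,000.

The entire £270,000 passes to the siblings and their issue.
Counting each half-blood sibling's line as half a unit, there are 3 units in £270,000, so one unit is £90,000. Whole-blood lines (Miko and Samir) take £90,000 each; half-blood lines (Lorcan and Yseult) take £45,000 each.
Yseult's share (£45,000) passes entirely to Jakob.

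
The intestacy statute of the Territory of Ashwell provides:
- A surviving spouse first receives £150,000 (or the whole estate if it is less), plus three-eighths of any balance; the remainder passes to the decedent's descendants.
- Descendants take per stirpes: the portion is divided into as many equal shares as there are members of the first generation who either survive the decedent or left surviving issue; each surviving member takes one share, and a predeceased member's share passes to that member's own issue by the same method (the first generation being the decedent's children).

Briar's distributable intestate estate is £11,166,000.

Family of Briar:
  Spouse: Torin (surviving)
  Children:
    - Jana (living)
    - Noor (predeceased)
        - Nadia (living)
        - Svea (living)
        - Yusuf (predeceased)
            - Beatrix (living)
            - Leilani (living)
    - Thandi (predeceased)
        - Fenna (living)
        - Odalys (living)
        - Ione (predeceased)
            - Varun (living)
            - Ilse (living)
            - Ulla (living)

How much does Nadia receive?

Nadia receives £765,000.

Torin first takes £150,000, leaving a balance of £11,016,000. Torin then takes three-eighths of the balance (£4,131,000), for a total of £4,281,000. The remaining £6,885,000 passes to the descendants.
The descendants' portion (£6,885,000) is divided into 3 shares of £2,295,000: Jana takes £2,295,000; Noor's £2,295,000 share passes to Noor's issue; Thandi's £2,295,000 share passes to Thandi's issue.
Noor's share (£2,295,000) is divided into 3 shares of £765,000: Nadia and Svea each take £765,000; Yusuf's £765,000 share passes to Yusuf's issue.
Yusuf's share (£765,000) is divided into 2 shares of £382,500: Beatrix and Leilani each take £382,500.
Thandi's share (£2,295,000) is divided into 3 shares of £765,000: Fenna and Odalys each take £765,000; Ione's £765,000 share passes to Ione's issue.
Ione's share (£765,000) is divided into 3 shares of £255,000: Varun, Ilse, and Ulla each take £255,000.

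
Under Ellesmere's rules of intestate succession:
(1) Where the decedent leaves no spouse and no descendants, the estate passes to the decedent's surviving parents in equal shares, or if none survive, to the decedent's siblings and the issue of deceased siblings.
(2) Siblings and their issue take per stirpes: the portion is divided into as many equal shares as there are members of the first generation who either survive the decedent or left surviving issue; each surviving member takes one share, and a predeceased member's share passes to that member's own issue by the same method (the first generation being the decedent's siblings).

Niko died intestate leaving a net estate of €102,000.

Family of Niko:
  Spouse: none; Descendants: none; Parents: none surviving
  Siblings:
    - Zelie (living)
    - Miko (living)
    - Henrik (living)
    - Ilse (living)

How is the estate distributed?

The entire €102,000 passes to the siblings and their issue.
That amount (€102,000) is divided into 4 shares of €25,500: Zelie, Miko, Henrik, and Ilse each take €25,500.

Zelie: €25,500; Miko: €25,500; Henrik: €25,500; Ilse: €25,500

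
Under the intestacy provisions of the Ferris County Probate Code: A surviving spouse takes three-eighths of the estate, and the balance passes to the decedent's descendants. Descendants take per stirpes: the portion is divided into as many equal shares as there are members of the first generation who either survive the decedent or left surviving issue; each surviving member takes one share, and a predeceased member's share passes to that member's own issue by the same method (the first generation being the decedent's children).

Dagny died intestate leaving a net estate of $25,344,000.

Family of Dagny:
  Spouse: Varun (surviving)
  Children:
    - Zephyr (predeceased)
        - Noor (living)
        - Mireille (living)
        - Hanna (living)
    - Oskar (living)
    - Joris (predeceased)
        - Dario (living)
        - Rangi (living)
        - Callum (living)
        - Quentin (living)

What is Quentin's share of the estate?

Quentin receives $1,320,000.

Varun takes three-eighths of $25,344,000 = $9,504,000. The remaining $15,840,000 passes to the descendants.
The descendants' portion ($15,840,000) is divided into 3 shares of $5,280,000: Oskar takes $5,280,000; Zephyr's $5,280,000 share passes to Zephyr's issue; Joris's $5,280,000 share passes to Joris's issue.
Zephyr's share ($5,280,000) is divided into 3 shares of $1,760,000: Noor, Mireille, and Hanna each take $1,760,000.
Joris's share ($5,280,000) is divided into 4 shares of $1,320,000: Dario, Rangi, Callum, and Quentin each take $1,320,000.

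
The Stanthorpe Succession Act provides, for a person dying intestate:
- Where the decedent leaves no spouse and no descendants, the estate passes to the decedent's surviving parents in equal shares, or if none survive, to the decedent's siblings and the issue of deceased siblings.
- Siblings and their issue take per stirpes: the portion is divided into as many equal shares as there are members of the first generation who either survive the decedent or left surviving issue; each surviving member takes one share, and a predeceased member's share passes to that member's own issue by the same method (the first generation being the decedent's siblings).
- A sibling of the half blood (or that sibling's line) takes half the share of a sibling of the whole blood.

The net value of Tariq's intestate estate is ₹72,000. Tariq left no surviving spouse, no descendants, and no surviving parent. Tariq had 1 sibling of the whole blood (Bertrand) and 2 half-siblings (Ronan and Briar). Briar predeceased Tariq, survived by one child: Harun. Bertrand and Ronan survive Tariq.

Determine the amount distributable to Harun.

Harun receives ₹18,000.

The entire ₹72,000 passes to the siblings and their issue.
Counting each half-blood sibling's line as half a unit, there are 2 units in ₹72,000, so one unit is ₹36,000. Whole-blood lines (Bertrand) take ₹36,000 each; half-blood lines (Ronan and Briar) take ₹18,000 each.
Briar's share (₹18,000) passes entirely to Harun.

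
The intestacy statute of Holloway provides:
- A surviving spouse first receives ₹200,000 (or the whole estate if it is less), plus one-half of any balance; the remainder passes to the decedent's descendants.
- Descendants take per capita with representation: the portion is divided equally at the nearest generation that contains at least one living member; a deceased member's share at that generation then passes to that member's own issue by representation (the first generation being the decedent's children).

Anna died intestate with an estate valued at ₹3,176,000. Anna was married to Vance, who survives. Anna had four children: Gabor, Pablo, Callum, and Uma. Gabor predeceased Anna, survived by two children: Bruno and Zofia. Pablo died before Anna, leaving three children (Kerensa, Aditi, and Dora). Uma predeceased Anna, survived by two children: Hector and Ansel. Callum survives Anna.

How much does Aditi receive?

Vance first takes ₹200,000, leaving a balance of ₹2,976,000. Vance then takes one-half of the balance (₹1,488,000), for a total of ₹1,688,000. The remaining ₹1,488,000 passes to the descendants.
The descendants' portion (₹1,488,000) is divided into 4 shares of ₹372,000: Callum takes ₹372,000; Gabor's ₹372,000 share passes to Gabor's issue; Pablo's ₹372,000 share passes to Pablo's issue; Uma's ₹372,000 share passes to Uma's issue.
Gabor's share (₹372,000) is divided into 2 shares of ₹186,000: Bruno and Zofia each take ₹186,000.
Pablo's share (₹372,000) is divided into 3 shares of ₹124,000: Kerensa, Aditi, and Dora each take ₹124,000.
Uma's share (₹372,000) is divided into 2 shares of ₹186,000: Hector and Ansel each take ₹186,000.

Aditi receives ₹124,000.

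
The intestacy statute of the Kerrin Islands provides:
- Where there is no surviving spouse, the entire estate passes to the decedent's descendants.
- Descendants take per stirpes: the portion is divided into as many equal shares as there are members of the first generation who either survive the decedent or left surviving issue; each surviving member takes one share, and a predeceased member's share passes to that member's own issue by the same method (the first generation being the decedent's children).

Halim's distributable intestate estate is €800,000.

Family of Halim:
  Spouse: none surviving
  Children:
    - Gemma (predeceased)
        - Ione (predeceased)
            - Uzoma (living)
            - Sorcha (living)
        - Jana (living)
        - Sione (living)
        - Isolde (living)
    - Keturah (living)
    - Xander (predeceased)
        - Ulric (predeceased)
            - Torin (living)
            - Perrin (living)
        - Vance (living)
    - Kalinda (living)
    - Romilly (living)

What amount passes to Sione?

The entire €800,000 passes to the descendants.
That amount (€800,000) is divided into 5 shares of €160,000: Keturah, Kalinda, and Romilly each take €160,000; Gemma's €160,000 share passes to Gemma's issue; Xander's €160,000 share passes to Xander's issue.
Gemma's share (€160,000) is divided into 4 shares of €40,000: Jana, Sione, and Isolde each take €40,000; Ione's €40,000 share passes to Ione's issue.
Ione's share (€40,000) is divided into 2 shares of €20,000: Uzoma and Sorcha each take €20,000.
Xander's share (€160,000) is divided into 2 shares of €80,000: Vance takes €80,000; Ulric's €80,000 share passes to Ulric's issue.
Ulric's share (€80,000) is divided into 2 shares of €40,000: Torin and Perrin each take €40,000.

Sione receives €40,000.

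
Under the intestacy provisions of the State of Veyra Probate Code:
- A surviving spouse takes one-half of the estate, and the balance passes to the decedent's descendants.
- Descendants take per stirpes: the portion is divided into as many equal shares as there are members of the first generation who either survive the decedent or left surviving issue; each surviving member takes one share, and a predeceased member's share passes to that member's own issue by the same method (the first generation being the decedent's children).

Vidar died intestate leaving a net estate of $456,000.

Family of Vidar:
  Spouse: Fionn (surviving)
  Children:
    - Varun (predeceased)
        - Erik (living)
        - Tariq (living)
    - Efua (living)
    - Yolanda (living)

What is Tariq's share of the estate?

Tariq receives $38,000.

Fionn takes one-half of $456,000 = $228,000. The remaining $228,000 passes to the descendants.
The descendants' portion ($228,000) is divided into 3 shares of $76,000: Efua and Yolanda each take $76,000; Varun's $76,000 share passes to Varun's issue.
Varun's share ($76,000) is divided into 2 shares of $38,000: Erik and Tariq each take $38,000.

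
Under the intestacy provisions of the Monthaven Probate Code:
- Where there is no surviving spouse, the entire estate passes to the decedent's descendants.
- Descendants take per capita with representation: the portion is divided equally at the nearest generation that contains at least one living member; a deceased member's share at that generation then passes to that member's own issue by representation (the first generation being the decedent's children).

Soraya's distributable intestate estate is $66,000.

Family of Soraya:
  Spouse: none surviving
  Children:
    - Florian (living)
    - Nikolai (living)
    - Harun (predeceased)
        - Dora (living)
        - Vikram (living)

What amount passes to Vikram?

The entire $66,000 passes to the descendants.
That amount ($66,000) is divided into 3 shares of $22,000: Florian and Nikolai each take $22,000; Harun's $22,000 share passes to Harun's issue.
Harun's share ($22,000) is divided into 2 shares of $11,000: Dora and Vikram each take $11,000.

Vikram receives $11,000.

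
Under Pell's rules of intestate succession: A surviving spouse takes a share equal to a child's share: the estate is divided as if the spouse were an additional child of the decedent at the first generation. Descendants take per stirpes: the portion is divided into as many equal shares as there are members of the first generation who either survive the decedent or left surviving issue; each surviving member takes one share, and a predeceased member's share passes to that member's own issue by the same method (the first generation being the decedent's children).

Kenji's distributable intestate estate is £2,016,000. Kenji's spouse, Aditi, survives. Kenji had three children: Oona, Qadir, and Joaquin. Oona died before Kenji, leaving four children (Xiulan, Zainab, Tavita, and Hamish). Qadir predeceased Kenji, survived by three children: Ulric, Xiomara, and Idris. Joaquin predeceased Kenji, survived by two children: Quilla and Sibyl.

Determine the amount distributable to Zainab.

The spouse counts as an additional share at the children's level, so there are 4 primary shares of £504,000. Aditi takes one such share (£504,000).
The children's combined portion (£1,512,000) is divided into 3 shares of £504,000: Oona's £504,000 share passes to Oona's issue; Qadir's £504,000 share passes to Qadir's issue; Joaquin's £504,000 share passes to Joaquin's issue.
Oona's share (£504,000) is divided into 4 shares of £126,000: Xiulan, Zainab, Tavita, and Hamish each take £126,000.
Qadir's share (£504,000) is divided into 3 shares of £168,000: Ulric, Xiomara, and Idris each take £168,000.
Joaquin's share (£504,000) is divided into 2 shares of £252,000: Quilla and Sibyl each take £252,000.

Zainab receives £126,000.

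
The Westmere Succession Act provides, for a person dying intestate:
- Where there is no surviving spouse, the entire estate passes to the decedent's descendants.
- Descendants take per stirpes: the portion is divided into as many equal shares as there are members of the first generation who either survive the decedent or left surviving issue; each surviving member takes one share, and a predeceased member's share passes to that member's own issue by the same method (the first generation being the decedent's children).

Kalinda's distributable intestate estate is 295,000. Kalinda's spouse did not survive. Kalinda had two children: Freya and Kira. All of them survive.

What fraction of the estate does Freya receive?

Freya receives 1/2 of the estate.

The entire 295,000 passes to the descendants.
That amount (295,000) is divided into 2 shares of 147,500: Freya and Kira each take 147,500.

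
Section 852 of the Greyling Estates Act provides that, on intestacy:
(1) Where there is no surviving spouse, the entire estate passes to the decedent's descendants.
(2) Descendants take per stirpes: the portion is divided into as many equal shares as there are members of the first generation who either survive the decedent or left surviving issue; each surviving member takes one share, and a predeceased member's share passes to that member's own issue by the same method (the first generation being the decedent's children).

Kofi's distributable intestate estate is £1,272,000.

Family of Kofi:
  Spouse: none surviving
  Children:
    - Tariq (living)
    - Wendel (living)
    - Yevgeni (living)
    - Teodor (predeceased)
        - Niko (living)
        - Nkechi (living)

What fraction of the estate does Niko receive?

The entire £1,272,000 passes to the descendants.
That amount (£1,272,000) is divided into 4 shares of £318,000: Tariq, Wendel, and Yevgeni each take £318,000; Teodor's £318,000 share passes to Teodor's issue.
Teodor's share (£318,000) is divided into 2 shares of £159,000: Niko and Nkechi each take £159,000.

Niko receives 1/8 of the estate.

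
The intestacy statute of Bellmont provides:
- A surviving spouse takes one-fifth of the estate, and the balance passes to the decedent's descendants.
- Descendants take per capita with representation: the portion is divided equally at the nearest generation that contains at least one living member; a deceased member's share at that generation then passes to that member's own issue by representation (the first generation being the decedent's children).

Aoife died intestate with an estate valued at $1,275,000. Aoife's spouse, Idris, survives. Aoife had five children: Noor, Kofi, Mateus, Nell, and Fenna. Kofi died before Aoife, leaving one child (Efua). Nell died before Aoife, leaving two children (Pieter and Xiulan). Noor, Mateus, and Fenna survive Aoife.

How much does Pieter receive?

Idris takes one-fifth of $1,275,000 = $255,000. The remaining $1,020,000 passes to the descendants.
The descendants' portion ($1,020,000) is divided into 5 shares of $204,000: Noor, Mateus, and Fenna each take $204,000; Kofi's $204,000 share passes to Kofi's issue; Nell's $204,000 share passes to Nell's issue.
Kofi's share ($204,000) passes entirely to Efua.
Nell's share ($204,000) is divided into 2 shares of $102,000: Pieter and Xiulan each take $102,000.

Pieter receives $102,000.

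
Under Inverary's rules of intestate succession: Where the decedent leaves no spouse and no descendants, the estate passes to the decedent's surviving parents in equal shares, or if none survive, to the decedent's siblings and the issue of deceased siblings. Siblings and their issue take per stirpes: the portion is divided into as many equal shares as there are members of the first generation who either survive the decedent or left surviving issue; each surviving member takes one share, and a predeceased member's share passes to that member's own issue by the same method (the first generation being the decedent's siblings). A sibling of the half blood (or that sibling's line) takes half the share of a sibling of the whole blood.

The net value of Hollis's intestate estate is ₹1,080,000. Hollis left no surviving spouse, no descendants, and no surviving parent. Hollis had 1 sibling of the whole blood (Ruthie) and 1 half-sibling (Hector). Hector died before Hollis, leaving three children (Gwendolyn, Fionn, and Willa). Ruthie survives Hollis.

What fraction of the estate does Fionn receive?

Fionn receives 1/9 of the estate.

The entire ₹1,080,000 passes to the siblings and their issue.
Counting each half-blood sibling's line as half a unit, there are 3/2 units in ₹1,080,000, so one unit is ₹720,000. Whole-blood lines (Ruthie) take ₹720,000 each; half-blood lines (Hector) take ₹360,000 each.
Hector's share (₹360,000) is divided into 3 shares of ₹120,000: Gwendolyn, Fionn, and Willa each take ₹120,000.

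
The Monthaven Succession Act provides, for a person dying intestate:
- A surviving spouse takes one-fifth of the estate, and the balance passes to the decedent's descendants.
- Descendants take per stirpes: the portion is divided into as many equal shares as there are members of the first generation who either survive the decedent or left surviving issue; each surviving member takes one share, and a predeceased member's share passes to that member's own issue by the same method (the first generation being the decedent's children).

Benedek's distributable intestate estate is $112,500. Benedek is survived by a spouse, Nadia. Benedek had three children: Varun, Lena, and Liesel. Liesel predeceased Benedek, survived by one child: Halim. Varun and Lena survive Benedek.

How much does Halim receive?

Nadia takes one-fifth of $112,500 = $22,500. The remaining $90,000 passes to the descendants.
The descendants' portion ($90,000) is divided into 3 shares of $30,000: Varun and Lena each take $30,000; Liesel's $30,000 share passes to Liesel's issue.
Liesel's share ($30,000) passes entirely to Halim.

Halim receives $30,000.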